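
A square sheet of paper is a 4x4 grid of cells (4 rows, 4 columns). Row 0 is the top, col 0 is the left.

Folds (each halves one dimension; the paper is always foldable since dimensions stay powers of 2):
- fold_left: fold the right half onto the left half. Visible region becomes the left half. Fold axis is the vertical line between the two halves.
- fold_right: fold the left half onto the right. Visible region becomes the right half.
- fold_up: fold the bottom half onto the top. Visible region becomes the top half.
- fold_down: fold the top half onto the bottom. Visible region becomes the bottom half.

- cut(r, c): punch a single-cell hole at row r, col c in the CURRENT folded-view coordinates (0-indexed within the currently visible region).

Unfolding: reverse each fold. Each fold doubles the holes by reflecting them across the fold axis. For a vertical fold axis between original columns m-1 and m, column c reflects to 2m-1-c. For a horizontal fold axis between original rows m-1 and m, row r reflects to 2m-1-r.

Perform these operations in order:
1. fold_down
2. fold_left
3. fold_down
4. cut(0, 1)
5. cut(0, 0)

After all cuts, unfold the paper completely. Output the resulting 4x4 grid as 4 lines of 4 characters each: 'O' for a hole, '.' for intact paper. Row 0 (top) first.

Answer: OOOO
OOOO
OOOO
OOOO

Derivation:
Op 1 fold_down: fold axis h@2; visible region now rows[2,4) x cols[0,4) = 2x4
Op 2 fold_left: fold axis v@2; visible region now rows[2,4) x cols[0,2) = 2x2
Op 3 fold_down: fold axis h@3; visible region now rows[3,4) x cols[0,2) = 1x2
Op 4 cut(0, 1): punch at orig (3,1); cuts so far [(3, 1)]; region rows[3,4) x cols[0,2) = 1x2
Op 5 cut(0, 0): punch at orig (3,0); cuts so far [(3, 0), (3, 1)]; region rows[3,4) x cols[0,2) = 1x2
Unfold 1 (reflect across h@3): 4 holes -> [(2, 0), (2, 1), (3, 0), (3, 1)]
Unfold 2 (reflect across v@2): 8 holes -> [(2, 0), (2, 1), (2, 2), (2, 3), (3, 0), (3, 1), (3, 2), (3, 3)]
Unfold 3 (reflect across h@2): 16 holes -> [(0, 0), (0, 1), (0, 2), (0, 3), (1, 0), (1, 1), (1, 2), (1, 3), (2, 0), (2, 1), (2, 2), (2, 3), (3, 0), (3, 1), (3, 2), (3, 3)]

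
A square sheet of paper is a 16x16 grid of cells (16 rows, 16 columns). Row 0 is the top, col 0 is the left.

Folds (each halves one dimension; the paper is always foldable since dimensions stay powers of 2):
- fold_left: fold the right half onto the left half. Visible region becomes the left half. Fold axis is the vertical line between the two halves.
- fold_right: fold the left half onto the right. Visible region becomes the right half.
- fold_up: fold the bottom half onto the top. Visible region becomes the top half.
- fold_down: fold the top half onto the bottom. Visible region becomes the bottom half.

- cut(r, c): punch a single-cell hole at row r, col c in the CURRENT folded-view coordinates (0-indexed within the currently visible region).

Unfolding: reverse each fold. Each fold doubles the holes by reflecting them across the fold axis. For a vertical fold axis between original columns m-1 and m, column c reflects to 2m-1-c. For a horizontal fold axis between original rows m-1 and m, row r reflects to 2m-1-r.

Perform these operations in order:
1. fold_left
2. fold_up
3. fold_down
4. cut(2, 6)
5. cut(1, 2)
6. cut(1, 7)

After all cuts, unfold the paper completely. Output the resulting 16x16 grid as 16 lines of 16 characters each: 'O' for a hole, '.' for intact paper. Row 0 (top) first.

Op 1 fold_left: fold axis v@8; visible region now rows[0,16) x cols[0,8) = 16x8
Op 2 fold_up: fold axis h@8; visible region now rows[0,8) x cols[0,8) = 8x8
Op 3 fold_down: fold axis h@4; visible region now rows[4,8) x cols[0,8) = 4x8
Op 4 cut(2, 6): punch at orig (6,6); cuts so far [(6, 6)]; region rows[4,8) x cols[0,8) = 4x8
Op 5 cut(1, 2): punch at orig (5,2); cuts so far [(5, 2), (6, 6)]; region rows[4,8) x cols[0,8) = 4x8
Op 6 cut(1, 7): punch at orig (5,7); cuts so far [(5, 2), (5, 7), (6, 6)]; region rows[4,8) x cols[0,8) = 4x8
Unfold 1 (reflect across h@4): 6 holes -> [(1, 6), (2, 2), (2, 7), (5, 2), (5, 7), (6, 6)]
Unfold 2 (reflect across h@8): 12 holes -> [(1, 6), (2, 2), (2, 7), (5, 2), (5, 7), (6, 6), (9, 6), (10, 2), (10, 7), (13, 2), (13, 7), (14, 6)]
Unfold 3 (reflect across v@8): 24 holes -> [(1, 6), (1, 9), (2, 2), (2, 7), (2, 8), (2, 13), (5, 2), (5, 7), (5, 8), (5, 13), (6, 6), (6, 9), (9, 6), (9, 9), (10, 2), (10, 7), (10, 8), (10, 13), (13, 2), (13, 7), (13, 8), (13, 13), (14, 6), (14, 9)]

Answer: ................
......O..O......
..O....OO....O..
................
................
..O....OO....O..
......O..O......
................
................
......O..O......
..O....OO....O..
................
................
..O....OO....O..
......O..O......
................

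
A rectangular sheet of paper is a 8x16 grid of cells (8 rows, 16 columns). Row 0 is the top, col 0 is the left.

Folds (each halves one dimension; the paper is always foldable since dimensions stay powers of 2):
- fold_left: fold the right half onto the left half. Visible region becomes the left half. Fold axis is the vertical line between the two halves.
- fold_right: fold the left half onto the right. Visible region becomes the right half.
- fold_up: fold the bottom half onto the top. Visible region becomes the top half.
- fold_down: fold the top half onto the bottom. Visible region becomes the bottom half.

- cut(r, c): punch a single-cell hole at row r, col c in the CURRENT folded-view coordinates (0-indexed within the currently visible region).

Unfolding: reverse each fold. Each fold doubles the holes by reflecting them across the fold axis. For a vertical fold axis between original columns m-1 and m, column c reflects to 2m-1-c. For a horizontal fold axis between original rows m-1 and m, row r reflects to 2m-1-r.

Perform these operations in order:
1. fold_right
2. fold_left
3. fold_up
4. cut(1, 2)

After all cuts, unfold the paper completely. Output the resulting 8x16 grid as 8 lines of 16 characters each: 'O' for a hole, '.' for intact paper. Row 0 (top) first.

Answer: ................
..O..O....O..O..
................
................
................
................
..O..O....O..O..
................

Derivation:
Op 1 fold_right: fold axis v@8; visible region now rows[0,8) x cols[8,16) = 8x8
Op 2 fold_left: fold axis v@12; visible region now rows[0,8) x cols[8,12) = 8x4
Op 3 fold_up: fold axis h@4; visible region now rows[0,4) x cols[8,12) = 4x4
Op 4 cut(1, 2): punch at orig (1,10); cuts so far [(1, 10)]; region rows[0,4) x cols[8,12) = 4x4
Unfold 1 (reflect across h@4): 2 holes -> [(1, 10), (6, 10)]
Unfold 2 (reflect across v@12): 4 holes -> [(1, 10), (1, 13), (6, 10), (6, 13)]
Unfold 3 (reflect across v@8): 8 holes -> [(1, 2), (1, 5), (1, 10), (1, 13), (6, 2), (6, 5), (6, 10), (6, 13)]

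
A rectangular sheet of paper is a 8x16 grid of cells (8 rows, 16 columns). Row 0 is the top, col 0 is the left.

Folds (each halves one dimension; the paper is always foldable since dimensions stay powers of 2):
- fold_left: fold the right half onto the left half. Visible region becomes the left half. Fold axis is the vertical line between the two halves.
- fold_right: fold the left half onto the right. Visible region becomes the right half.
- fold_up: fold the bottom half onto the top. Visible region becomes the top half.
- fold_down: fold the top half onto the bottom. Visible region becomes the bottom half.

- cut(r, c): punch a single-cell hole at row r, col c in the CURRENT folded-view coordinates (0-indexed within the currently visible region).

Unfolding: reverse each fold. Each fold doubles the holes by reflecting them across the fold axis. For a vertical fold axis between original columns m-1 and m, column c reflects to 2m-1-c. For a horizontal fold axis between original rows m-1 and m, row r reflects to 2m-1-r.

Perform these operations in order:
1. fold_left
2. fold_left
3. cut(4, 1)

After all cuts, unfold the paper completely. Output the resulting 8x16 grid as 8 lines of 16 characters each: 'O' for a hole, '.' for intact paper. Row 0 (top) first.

Op 1 fold_left: fold axis v@8; visible region now rows[0,8) x cols[0,8) = 8x8
Op 2 fold_left: fold axis v@4; visible region now rows[0,8) x cols[0,4) = 8x4
Op 3 cut(4, 1): punch at orig (4,1); cuts so far [(4, 1)]; region rows[0,8) x cols[0,4) = 8x4
Unfold 1 (reflect across v@4): 2 holes -> [(4, 1), (4, 6)]
Unfold 2 (reflect across v@8): 4 holes -> [(4, 1), (4, 6), (4, 9), (4, 14)]

Answer: ................
................
................
................
.O....O..O....O.
................
................
................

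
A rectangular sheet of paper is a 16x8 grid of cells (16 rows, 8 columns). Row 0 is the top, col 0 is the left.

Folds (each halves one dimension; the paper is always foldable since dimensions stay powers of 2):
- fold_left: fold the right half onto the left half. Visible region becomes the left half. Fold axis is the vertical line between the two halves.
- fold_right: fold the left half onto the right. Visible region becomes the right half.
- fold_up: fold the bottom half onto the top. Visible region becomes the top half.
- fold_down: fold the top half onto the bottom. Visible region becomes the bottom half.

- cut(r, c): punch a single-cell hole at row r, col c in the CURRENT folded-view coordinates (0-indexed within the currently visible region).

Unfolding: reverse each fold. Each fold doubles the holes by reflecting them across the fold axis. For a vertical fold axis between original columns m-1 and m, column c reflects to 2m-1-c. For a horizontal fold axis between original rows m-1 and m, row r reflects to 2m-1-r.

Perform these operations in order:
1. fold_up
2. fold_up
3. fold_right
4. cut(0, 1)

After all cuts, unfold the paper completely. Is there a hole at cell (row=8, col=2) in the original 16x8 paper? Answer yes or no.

Answer: yes

Derivation:
Op 1 fold_up: fold axis h@8; visible region now rows[0,8) x cols[0,8) = 8x8
Op 2 fold_up: fold axis h@4; visible region now rows[0,4) x cols[0,8) = 4x8
Op 3 fold_right: fold axis v@4; visible region now rows[0,4) x cols[4,8) = 4x4
Op 4 cut(0, 1): punch at orig (0,5); cuts so far [(0, 5)]; region rows[0,4) x cols[4,8) = 4x4
Unfold 1 (reflect across v@4): 2 holes -> [(0, 2), (0, 5)]
Unfold 2 (reflect across h@4): 4 holes -> [(0, 2), (0, 5), (7, 2), (7, 5)]
Unfold 3 (reflect across h@8): 8 holes -> [(0, 2), (0, 5), (7, 2), (7, 5), (8, 2), (8, 5), (15, 2), (15, 5)]
Holes: [(0, 2), (0, 5), (7, 2), (7, 5), (8, 2), (8, 5), (15, 2), (15, 5)]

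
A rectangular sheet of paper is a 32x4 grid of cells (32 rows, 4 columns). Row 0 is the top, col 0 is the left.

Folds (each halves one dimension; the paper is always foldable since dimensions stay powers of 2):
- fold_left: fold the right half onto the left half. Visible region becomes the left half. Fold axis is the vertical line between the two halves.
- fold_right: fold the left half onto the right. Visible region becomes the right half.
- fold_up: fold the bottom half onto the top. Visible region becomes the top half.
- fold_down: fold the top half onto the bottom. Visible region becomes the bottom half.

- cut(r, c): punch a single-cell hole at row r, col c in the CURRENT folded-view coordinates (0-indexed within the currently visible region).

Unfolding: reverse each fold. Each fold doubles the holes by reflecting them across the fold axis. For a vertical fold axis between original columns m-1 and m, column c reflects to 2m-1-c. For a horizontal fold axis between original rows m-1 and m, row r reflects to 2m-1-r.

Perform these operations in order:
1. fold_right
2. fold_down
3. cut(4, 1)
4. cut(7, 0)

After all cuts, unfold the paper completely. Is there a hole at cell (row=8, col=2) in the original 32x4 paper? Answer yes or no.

Answer: yes

Derivation:
Op 1 fold_right: fold axis v@2; visible region now rows[0,32) x cols[2,4) = 32x2
Op 2 fold_down: fold axis h@16; visible region now rows[16,32) x cols[2,4) = 16x2
Op 3 cut(4, 1): punch at orig (20,3); cuts so far [(20, 3)]; region rows[16,32) x cols[2,4) = 16x2
Op 4 cut(7, 0): punch at orig (23,2); cuts so far [(20, 3), (23, 2)]; region rows[16,32) x cols[2,4) = 16x2
Unfold 1 (reflect across h@16): 4 holes -> [(8, 2), (11, 3), (20, 3), (23, 2)]
Unfold 2 (reflect across v@2): 8 holes -> [(8, 1), (8, 2), (11, 0), (11, 3), (20, 0), (20, 3), (23, 1), (23, 2)]
Holes: [(8, 1), (8, 2), (11, 0), (11, 3), (20, 0), (20, 3), (23, 1), (23, 2)]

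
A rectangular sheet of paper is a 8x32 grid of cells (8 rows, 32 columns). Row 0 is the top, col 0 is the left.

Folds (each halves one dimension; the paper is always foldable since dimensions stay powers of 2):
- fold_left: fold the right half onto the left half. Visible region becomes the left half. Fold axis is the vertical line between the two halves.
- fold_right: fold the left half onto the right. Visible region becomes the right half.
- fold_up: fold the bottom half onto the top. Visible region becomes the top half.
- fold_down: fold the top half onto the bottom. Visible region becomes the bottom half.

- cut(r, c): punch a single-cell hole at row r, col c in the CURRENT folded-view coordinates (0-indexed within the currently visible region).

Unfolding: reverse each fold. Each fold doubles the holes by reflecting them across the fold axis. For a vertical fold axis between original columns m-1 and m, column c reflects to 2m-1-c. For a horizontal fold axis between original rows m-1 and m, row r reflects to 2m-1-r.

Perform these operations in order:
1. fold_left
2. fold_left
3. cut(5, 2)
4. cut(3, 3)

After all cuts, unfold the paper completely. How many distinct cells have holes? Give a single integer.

Op 1 fold_left: fold axis v@16; visible region now rows[0,8) x cols[0,16) = 8x16
Op 2 fold_left: fold axis v@8; visible region now rows[0,8) x cols[0,8) = 8x8
Op 3 cut(5, 2): punch at orig (5,2); cuts so far [(5, 2)]; region rows[0,8) x cols[0,8) = 8x8
Op 4 cut(3, 3): punch at orig (3,3); cuts so far [(3, 3), (5, 2)]; region rows[0,8) x cols[0,8) = 8x8
Unfold 1 (reflect across v@8): 4 holes -> [(3, 3), (3, 12), (5, 2), (5, 13)]
Unfold 2 (reflect across v@16): 8 holes -> [(3, 3), (3, 12), (3, 19), (3, 28), (5, 2), (5, 13), (5, 18), (5, 29)]

Answer: 8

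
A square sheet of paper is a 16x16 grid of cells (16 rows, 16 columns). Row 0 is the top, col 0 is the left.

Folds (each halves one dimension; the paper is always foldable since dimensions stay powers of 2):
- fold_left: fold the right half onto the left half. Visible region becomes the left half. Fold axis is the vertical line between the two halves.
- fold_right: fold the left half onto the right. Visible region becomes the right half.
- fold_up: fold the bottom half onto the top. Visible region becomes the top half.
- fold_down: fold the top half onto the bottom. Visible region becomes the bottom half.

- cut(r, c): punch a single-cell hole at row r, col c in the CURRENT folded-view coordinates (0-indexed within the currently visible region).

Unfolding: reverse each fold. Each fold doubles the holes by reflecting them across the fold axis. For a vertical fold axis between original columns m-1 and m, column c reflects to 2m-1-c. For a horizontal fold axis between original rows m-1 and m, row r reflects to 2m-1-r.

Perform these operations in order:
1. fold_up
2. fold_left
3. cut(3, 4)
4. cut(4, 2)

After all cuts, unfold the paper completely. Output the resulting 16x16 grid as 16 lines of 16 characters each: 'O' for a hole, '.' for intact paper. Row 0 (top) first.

Op 1 fold_up: fold axis h@8; visible region now rows[0,8) x cols[0,16) = 8x16
Op 2 fold_left: fold axis v@8; visible region now rows[0,8) x cols[0,8) = 8x8
Op 3 cut(3, 4): punch at orig (3,4); cuts so far [(3, 4)]; region rows[0,8) x cols[0,8) = 8x8
Op 4 cut(4, 2): punch at orig (4,2); cuts so far [(3, 4), (4, 2)]; region rows[0,8) x cols[0,8) = 8x8
Unfold 1 (reflect across v@8): 4 holes -> [(3, 4), (3, 11), (4, 2), (4, 13)]
Unfold 2 (reflect across h@8): 8 holes -> [(3, 4), (3, 11), (4, 2), (4, 13), (11, 2), (11, 13), (12, 4), (12, 11)]

Answer: ................
................
................
....O......O....
..O..........O..
................
................
................
................
................
................
..O..........O..
....O......O....
................
................
................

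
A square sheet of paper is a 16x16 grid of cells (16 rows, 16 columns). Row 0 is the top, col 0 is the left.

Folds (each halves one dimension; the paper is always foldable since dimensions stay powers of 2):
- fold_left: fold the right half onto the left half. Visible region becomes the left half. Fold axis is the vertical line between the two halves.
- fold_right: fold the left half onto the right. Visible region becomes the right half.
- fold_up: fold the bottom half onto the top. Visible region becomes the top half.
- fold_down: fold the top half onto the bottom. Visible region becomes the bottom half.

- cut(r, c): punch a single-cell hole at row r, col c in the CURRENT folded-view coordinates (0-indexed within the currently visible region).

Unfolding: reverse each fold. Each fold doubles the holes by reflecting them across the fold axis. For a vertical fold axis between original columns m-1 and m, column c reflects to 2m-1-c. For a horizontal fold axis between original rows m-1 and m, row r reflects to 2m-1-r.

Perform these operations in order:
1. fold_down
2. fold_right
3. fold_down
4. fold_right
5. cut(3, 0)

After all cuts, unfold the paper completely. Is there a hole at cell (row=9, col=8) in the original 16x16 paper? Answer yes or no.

Answer: no

Derivation:
Op 1 fold_down: fold axis h@8; visible region now rows[8,16) x cols[0,16) = 8x16
Op 2 fold_right: fold axis v@8; visible region now rows[8,16) x cols[8,16) = 8x8
Op 3 fold_down: fold axis h@12; visible region now rows[12,16) x cols[8,16) = 4x8
Op 4 fold_right: fold axis v@12; visible region now rows[12,16) x cols[12,16) = 4x4
Op 5 cut(3, 0): punch at orig (15,12); cuts so far [(15, 12)]; region rows[12,16) x cols[12,16) = 4x4
Unfold 1 (reflect across v@12): 2 holes -> [(15, 11), (15, 12)]
Unfold 2 (reflect across h@12): 4 holes -> [(8, 11), (8, 12), (15, 11), (15, 12)]
Unfold 3 (reflect across v@8): 8 holes -> [(8, 3), (8, 4), (8, 11), (8, 12), (15, 3), (15, 4), (15, 11), (15, 12)]
Unfold 4 (reflect across h@8): 16 holes -> [(0, 3), (0, 4), (0, 11), (0, 12), (7, 3), (7, 4), (7, 11), (7, 12), (8, 3), (8, 4), (8, 11), (8, 12), (15, 3), (15, 4), (15, 11), (15, 12)]
Holes: [(0, 3), (0, 4), (0, 11), (0, 12), (7, 3), (7, 4), (7, 11), (7, 12), (8, 3), (8, 4), (8, 11), (8, 12), (15, 3), (15, 4), (15, 11), (15, 12)]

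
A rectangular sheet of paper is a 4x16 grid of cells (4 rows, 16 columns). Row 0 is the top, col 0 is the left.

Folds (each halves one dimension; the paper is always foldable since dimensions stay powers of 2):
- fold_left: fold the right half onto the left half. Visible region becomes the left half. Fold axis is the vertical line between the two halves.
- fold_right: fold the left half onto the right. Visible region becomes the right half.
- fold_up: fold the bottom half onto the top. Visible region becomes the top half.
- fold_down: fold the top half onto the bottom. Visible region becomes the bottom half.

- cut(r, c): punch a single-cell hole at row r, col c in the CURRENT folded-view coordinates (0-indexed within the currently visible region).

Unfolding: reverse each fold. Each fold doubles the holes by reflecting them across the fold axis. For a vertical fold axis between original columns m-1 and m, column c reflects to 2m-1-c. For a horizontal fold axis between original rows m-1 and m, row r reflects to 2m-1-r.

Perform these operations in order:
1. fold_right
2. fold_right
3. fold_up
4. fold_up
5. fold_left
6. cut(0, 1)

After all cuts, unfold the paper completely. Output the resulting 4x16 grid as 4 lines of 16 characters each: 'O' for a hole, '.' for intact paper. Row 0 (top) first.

Answer: .OO..OO..OO..OO.
.OO..OO..OO..OO.
.OO..OO..OO..OO.
.OO..OO..OO..OO.

Derivation:
Op 1 fold_right: fold axis v@8; visible region now rows[0,4) x cols[8,16) = 4x8
Op 2 fold_right: fold axis v@12; visible region now rows[0,4) x cols[12,16) = 4x4
Op 3 fold_up: fold axis h@2; visible region now rows[0,2) x cols[12,16) = 2x4
Op 4 fold_up: fold axis h@1; visible region now rows[0,1) x cols[12,16) = 1x4
Op 5 fold_left: fold axis v@14; visible region now rows[0,1) x cols[12,14) = 1x2
Op 6 cut(0, 1): punch at orig (0,13); cuts so far [(0, 13)]; region rows[0,1) x cols[12,14) = 1x2
Unfold 1 (reflect across v@14): 2 holes -> [(0, 13), (0, 14)]
Unfold 2 (reflect across h@1): 4 holes -> [(0, 13), (0, 14), (1, 13), (1, 14)]
Unfold 3 (reflect across h@2): 8 holes -> [(0, 13), (0, 14), (1, 13), (1, 14), (2, 13), (2, 14), (3, 13), (3, 14)]
Unfold 4 (reflect across v@12): 16 holes -> [(0, 9), (0, 10), (0, 13), (0, 14), (1, 9), (1, 10), (1, 13), (1, 14), (2, 9), (2, 10), (2, 13), (2, 14), (3, 9), (3, 10), (3, 13), (3, 14)]
Unfold 5 (reflect across v@8): 32 holes -> [(0, 1), (0, 2), (0, 5), (0, 6), (0, 9), (0, 10), (0, 13), (0, 14), (1, 1), (1, 2), (1, 5), (1, 6), (1, 9), (1, 10), (1, 13), (1, 14), (2, 1), (2, 2), (2, 5), (2, 6), (2, 9), (2, 10), (2, 13), (2, 14), (3, 1), (3, 2), (3, 5), (3, 6), (3, 9), (3, 10), (3, 13), (3, 14)]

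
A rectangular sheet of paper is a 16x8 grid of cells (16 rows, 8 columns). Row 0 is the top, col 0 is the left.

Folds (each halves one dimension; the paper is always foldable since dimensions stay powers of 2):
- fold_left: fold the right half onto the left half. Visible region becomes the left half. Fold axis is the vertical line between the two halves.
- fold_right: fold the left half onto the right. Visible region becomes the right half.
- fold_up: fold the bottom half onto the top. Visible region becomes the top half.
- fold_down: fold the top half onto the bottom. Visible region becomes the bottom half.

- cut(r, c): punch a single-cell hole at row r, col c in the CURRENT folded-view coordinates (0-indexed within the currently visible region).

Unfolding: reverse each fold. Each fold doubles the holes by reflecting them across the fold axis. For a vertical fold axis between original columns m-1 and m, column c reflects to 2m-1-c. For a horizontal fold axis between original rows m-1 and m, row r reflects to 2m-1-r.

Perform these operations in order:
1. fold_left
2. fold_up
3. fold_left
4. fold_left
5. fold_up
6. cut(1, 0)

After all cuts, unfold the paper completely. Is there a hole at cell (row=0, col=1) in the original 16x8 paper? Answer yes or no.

Answer: no

Derivation:
Op 1 fold_left: fold axis v@4; visible region now rows[0,16) x cols[0,4) = 16x4
Op 2 fold_up: fold axis h@8; visible region now rows[0,8) x cols[0,4) = 8x4
Op 3 fold_left: fold axis v@2; visible region now rows[0,8) x cols[0,2) = 8x2
Op 4 fold_left: fold axis v@1; visible region now rows[0,8) x cols[0,1) = 8x1
Op 5 fold_up: fold axis h@4; visible region now rows[0,4) x cols[0,1) = 4x1
Op 6 cut(1, 0): punch at orig (1,0); cuts so far [(1, 0)]; region rows[0,4) x cols[0,1) = 4x1
Unfold 1 (reflect across h@4): 2 holes -> [(1, 0), (6, 0)]
Unfold 2 (reflect across v@1): 4 holes -> [(1, 0), (1, 1), (6, 0), (6, 1)]
Unfold 3 (reflect across v@2): 8 holes -> [(1, 0), (1, 1), (1, 2), (1, 3), (6, 0), (6, 1), (6, 2), (6, 3)]
Unfold 4 (reflect across h@8): 16 holes -> [(1, 0), (1, 1), (1, 2), (1, 3), (6, 0), (6, 1), (6, 2), (6, 3), (9, 0), (9, 1), (9, 2), (9, 3), (14, 0), (14, 1), (14, 2), (14, 3)]
Unfold 5 (reflect across v@4): 32 holes -> [(1, 0), (1, 1), (1, 2), (1, 3), (1, 4), (1, 5), (1, 6), (1, 7), (6, 0), (6, 1), (6, 2), (6, 3), (6, 4), (6, 5), (6, 6), (6, 7), (9, 0), (9, 1), (9, 2), (9, 3), (9, 4), (9, 5), (9, 6), (9, 7), (14, 0), (14, 1), (14, 2), (14, 3), (14, 4), (14, 5), (14, 6), (14, 7)]
Holes: [(1, 0), (1, 1), (1, 2), (1, 3), (1, 4), (1, 5), (1, 6), (1, 7), (6, 0), (6, 1), (6, 2), (6, 3), (6, 4), (6, 5), (6, 6), (6, 7), (9, 0), (9, 1), (9, 2), (9, 3), (9, 4), (9, 5), (9, 6), (9, 7), (14, 0), (14, 1), (14, 2), (14, 3), (14, 4), (14, 5), (14, 6), (14, 7)]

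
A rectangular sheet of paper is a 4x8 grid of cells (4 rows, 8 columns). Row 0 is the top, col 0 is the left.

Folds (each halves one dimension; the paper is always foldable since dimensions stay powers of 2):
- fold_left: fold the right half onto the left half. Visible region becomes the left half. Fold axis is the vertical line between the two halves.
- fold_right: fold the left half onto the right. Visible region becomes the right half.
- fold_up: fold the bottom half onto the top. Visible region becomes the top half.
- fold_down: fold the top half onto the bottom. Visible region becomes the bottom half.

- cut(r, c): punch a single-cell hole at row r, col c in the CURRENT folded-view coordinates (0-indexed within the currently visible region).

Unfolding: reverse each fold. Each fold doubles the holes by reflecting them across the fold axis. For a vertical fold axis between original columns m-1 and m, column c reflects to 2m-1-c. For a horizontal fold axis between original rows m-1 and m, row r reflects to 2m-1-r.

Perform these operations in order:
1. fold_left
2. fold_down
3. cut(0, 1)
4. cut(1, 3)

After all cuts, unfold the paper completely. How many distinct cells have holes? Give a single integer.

Op 1 fold_left: fold axis v@4; visible region now rows[0,4) x cols[0,4) = 4x4
Op 2 fold_down: fold axis h@2; visible region now rows[2,4) x cols[0,4) = 2x4
Op 3 cut(0, 1): punch at orig (2,1); cuts so far [(2, 1)]; region rows[2,4) x cols[0,4) = 2x4
Op 4 cut(1, 3): punch at orig (3,3); cuts so far [(2, 1), (3, 3)]; region rows[2,4) x cols[0,4) = 2x4
Unfold 1 (reflect across h@2): 4 holes -> [(0, 3), (1, 1), (2, 1), (3, 3)]
Unfold 2 (reflect across v@4): 8 holes -> [(0, 3), (0, 4), (1, 1), (1, 6), (2, 1), (2, 6), (3, 3), (3, 4)]

Answer: 8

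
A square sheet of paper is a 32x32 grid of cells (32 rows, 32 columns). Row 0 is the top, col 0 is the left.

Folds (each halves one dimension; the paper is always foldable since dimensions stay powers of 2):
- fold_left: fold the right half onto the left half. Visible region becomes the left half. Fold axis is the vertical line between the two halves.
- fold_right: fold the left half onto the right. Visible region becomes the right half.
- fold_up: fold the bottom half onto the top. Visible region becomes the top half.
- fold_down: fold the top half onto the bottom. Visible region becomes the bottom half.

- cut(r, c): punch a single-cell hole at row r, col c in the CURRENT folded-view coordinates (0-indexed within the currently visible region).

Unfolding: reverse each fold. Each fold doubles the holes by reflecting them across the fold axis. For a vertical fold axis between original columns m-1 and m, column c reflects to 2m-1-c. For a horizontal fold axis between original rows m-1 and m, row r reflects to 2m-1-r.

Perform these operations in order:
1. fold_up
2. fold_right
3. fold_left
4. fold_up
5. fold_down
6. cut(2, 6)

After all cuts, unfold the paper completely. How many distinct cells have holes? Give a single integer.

Answer: 32

Derivation:
Op 1 fold_up: fold axis h@16; visible region now rows[0,16) x cols[0,32) = 16x32
Op 2 fold_right: fold axis v@16; visible region now rows[0,16) x cols[16,32) = 16x16
Op 3 fold_left: fold axis v@24; visible region now rows[0,16) x cols[16,24) = 16x8
Op 4 fold_up: fold axis h@8; visible region now rows[0,8) x cols[16,24) = 8x8
Op 5 fold_down: fold axis h@4; visible region now rows[4,8) x cols[16,24) = 4x8
Op 6 cut(2, 6): punch at orig (6,22); cuts so far [(6, 22)]; region rows[4,8) x cols[16,24) = 4x8
Unfold 1 (reflect across h@4): 2 holes -> [(1, 22), (6, 22)]
Unfold 2 (reflect across h@8): 4 holes -> [(1, 22), (6, 22), (9, 22), (14, 22)]
Unfold 3 (reflect across v@24): 8 holes -> [(1, 22), (1, 25), (6, 22), (6, 25), (9, 22), (9, 25), (14, 22), (14, 25)]
Unfold 4 (reflect across v@16): 16 holes -> [(1, 6), (1, 9), (1, 22), (1, 25), (6, 6), (6, 9), (6, 22), (6, 25), (9, 6), (9, 9), (9, 22), (9, 25), (14, 6), (14, 9), (14, 22), (14, 25)]
Unfold 5 (reflect across h@16): 32 holes -> [(1, 6), (1, 9), (1, 22), (1, 25), (6, 6), (6, 9), (6, 22), (6, 25), (9, 6), (9, 9), (9, 22), (9, 25), (14, 6), (14, 9), (14, 22), (14, 25), (17, 6), (17, 9), (17, 22), (17, 25), (22, 6), (22, 9), (22, 22), (22, 25), (25, 6), (25, 9), (25, 22), (25, 25), (30, 6), (30, 9), (30, 22), (30, 25)]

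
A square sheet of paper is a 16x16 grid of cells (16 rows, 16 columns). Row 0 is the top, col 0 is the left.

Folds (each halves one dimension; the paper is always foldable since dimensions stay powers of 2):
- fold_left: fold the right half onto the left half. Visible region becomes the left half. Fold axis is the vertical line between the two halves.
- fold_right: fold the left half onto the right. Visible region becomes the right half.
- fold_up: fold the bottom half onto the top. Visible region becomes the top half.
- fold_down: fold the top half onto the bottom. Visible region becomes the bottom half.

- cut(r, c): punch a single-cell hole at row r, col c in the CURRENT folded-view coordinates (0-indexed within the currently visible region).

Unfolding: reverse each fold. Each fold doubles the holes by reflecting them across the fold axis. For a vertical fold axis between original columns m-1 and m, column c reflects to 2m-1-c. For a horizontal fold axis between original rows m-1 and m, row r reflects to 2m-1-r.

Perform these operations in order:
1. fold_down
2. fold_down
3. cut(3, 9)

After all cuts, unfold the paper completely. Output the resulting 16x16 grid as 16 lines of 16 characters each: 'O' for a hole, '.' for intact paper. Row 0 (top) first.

Answer: .........O......
................
................
................
................
................
................
.........O......
.........O......
................
................
................
................
................
................
.........O......

Derivation:
Op 1 fold_down: fold axis h@8; visible region now rows[8,16) x cols[0,16) = 8x16
Op 2 fold_down: fold axis h@12; visible region now rows[12,16) x cols[0,16) = 4x16
Op 3 cut(3, 9): punch at orig (15,9); cuts so far [(15, 9)]; region rows[12,16) x cols[0,16) = 4x16
Unfold 1 (reflect across h@12): 2 holes -> [(8, 9), (15, 9)]
Unfold 2 (reflect across h@8): 4 holes -> [(0, 9), (7, 9), (8, 9), (15, 9)]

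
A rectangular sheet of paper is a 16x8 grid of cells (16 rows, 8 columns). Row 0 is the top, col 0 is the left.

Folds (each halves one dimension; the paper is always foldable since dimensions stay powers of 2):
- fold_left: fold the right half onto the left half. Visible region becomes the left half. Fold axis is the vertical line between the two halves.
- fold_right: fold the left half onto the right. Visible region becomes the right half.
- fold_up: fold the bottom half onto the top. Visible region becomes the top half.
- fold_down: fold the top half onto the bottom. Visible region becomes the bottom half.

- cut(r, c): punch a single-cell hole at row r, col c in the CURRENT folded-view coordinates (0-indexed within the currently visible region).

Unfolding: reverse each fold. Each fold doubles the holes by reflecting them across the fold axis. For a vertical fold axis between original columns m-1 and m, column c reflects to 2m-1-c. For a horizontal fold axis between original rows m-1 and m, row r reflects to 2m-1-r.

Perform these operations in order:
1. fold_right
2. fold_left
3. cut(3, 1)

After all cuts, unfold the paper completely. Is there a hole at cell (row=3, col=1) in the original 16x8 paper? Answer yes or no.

Op 1 fold_right: fold axis v@4; visible region now rows[0,16) x cols[4,8) = 16x4
Op 2 fold_left: fold axis v@6; visible region now rows[0,16) x cols[4,6) = 16x2
Op 3 cut(3, 1): punch at orig (3,5); cuts so far [(3, 5)]; region rows[0,16) x cols[4,6) = 16x2
Unfold 1 (reflect across v@6): 2 holes -> [(3, 5), (3, 6)]
Unfold 2 (reflect across v@4): 4 holes -> [(3, 1), (3, 2), (3, 5), (3, 6)]
Holes: [(3, 1), (3, 2), (3, 5), (3, 6)]

Answer: yes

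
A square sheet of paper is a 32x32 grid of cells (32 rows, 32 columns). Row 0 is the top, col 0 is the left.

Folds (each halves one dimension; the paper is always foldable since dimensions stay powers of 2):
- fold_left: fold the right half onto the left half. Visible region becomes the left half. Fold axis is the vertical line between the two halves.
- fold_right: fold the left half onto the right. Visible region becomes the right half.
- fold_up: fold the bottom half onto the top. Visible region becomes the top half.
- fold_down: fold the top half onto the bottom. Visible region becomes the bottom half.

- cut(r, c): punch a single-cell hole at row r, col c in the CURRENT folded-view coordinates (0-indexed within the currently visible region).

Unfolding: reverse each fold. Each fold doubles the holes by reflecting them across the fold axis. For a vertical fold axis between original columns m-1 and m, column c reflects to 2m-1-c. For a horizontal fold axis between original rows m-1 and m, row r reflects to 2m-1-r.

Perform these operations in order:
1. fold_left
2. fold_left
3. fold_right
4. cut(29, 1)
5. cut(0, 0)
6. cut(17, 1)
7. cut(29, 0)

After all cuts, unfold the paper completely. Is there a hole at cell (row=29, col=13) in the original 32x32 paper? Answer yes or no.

Answer: yes

Derivation:
Op 1 fold_left: fold axis v@16; visible region now rows[0,32) x cols[0,16) = 32x16
Op 2 fold_left: fold axis v@8; visible region now rows[0,32) x cols[0,8) = 32x8
Op 3 fold_right: fold axis v@4; visible region now rows[0,32) x cols[4,8) = 32x4
Op 4 cut(29, 1): punch at orig (29,5); cuts so far [(29, 5)]; region rows[0,32) x cols[4,8) = 32x4
Op 5 cut(0, 0): punch at orig (0,4); cuts so far [(0, 4), (29, 5)]; region rows[0,32) x cols[4,8) = 32x4
Op 6 cut(17, 1): punch at orig (17,5); cuts so far [(0, 4), (17, 5), (29, 5)]; region rows[0,32) x cols[4,8) = 32x4
Op 7 cut(29, 0): punch at orig (29,4); cuts so far [(0, 4), (17, 5), (29, 4), (29, 5)]; region rows[0,32) x cols[4,8) = 32x4
Unfold 1 (reflect across v@4): 8 holes -> [(0, 3), (0, 4), (17, 2), (17, 5), (29, 2), (29, 3), (29, 4), (29, 5)]
Unfold 2 (reflect across v@8): 16 holes -> [(0, 3), (0, 4), (0, 11), (0, 12), (17, 2), (17, 5), (17, 10), (17, 13), (29, 2), (29, 3), (29, 4), (29, 5), (29, 10), (29, 11), (29, 12), (29, 13)]
Unfold 3 (reflect across v@16): 32 holes -> [(0, 3), (0, 4), (0, 11), (0, 12), (0, 19), (0, 20), (0, 27), (0, 28), (17, 2), (17, 5), (17, 10), (17, 13), (17, 18), (17, 21), (17, 26), (17, 29), (29, 2), (29, 3), (29, 4), (29, 5), (29, 10), (29, 11), (29, 12), (29, 13), (29, 18), (29, 19), (29, 20), (29, 21), (29, 26), (29, 27), (29, 28), (29, 29)]
Holes: [(0, 3), (0, 4), (0, 11), (0, 12), (0, 19), (0, 20), (0, 27), (0, 28), (17, 2), (17, 5), (17, 10), (17, 13), (17, 18), (17, 21), (17, 26), (17, 29), (29, 2), (29, 3), (29, 4), (29, 5), (29, 10), (29, 11), (29, 12), (29, 13), (29, 18), (29, 19), (29, 20), (29, 21), (29, 26), (29, 27), (29, 28), (29, 29)]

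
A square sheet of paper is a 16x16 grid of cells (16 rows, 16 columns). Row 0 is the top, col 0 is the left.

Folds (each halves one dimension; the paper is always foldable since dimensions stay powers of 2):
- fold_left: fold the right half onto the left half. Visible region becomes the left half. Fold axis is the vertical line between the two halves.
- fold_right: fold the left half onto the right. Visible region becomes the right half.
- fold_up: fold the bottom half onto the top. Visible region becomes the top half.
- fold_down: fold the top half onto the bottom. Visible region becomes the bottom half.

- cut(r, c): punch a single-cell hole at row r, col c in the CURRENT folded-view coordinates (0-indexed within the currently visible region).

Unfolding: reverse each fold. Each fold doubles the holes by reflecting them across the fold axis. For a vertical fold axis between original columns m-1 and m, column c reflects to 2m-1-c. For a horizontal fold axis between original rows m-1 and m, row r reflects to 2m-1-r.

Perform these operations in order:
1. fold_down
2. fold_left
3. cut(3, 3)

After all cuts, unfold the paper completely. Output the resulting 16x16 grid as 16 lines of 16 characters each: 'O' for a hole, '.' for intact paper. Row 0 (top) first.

Answer: ................
................
................
................
...O........O...
................
................
................
................
................
................
...O........O...
................
................
................
................

Derivation:
Op 1 fold_down: fold axis h@8; visible region now rows[8,16) x cols[0,16) = 8x16
Op 2 fold_left: fold axis v@8; visible region now rows[8,16) x cols[0,8) = 8x8
Op 3 cut(3, 3): punch at orig (11,3); cuts so far [(11, 3)]; region rows[8,16) x cols[0,8) = 8x8
Unfold 1 (reflect across v@8): 2 holes -> [(11, 3), (11, 12)]
Unfold 2 (reflect across h@8): 4 holes -> [(4, 3), (4, 12), (11, 3), (11, 12)]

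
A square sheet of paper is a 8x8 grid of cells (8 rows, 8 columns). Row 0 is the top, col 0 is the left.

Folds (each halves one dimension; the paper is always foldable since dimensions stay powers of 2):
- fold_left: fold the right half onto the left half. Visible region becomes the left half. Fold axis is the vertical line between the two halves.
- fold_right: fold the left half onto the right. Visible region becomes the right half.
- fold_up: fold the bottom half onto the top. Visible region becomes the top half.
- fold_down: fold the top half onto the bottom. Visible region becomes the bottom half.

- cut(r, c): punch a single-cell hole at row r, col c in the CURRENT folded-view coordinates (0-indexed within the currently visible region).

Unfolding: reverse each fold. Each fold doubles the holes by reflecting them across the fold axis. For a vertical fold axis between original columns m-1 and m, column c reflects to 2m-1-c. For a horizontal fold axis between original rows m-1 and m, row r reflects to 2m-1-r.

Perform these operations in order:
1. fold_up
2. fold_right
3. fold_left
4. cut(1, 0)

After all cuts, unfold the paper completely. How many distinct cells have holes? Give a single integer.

Answer: 8

Derivation:
Op 1 fold_up: fold axis h@4; visible region now rows[0,4) x cols[0,8) = 4x8
Op 2 fold_right: fold axis v@4; visible region now rows[0,4) x cols[4,8) = 4x4
Op 3 fold_left: fold axis v@6; visible region now rows[0,4) x cols[4,6) = 4x2
Op 4 cut(1, 0): punch at orig (1,4); cuts so far [(1, 4)]; region rows[0,4) x cols[4,6) = 4x2
Unfold 1 (reflect across v@6): 2 holes -> [(1, 4), (1, 7)]
Unfold 2 (reflect across v@4): 4 holes -> [(1, 0), (1, 3), (1, 4), (1, 7)]
Unfold 3 (reflect across h@4): 8 holes -> [(1, 0), (1, 3), (1, 4), (1, 7), (6, 0), (6, 3), (6, 4), (6, 7)]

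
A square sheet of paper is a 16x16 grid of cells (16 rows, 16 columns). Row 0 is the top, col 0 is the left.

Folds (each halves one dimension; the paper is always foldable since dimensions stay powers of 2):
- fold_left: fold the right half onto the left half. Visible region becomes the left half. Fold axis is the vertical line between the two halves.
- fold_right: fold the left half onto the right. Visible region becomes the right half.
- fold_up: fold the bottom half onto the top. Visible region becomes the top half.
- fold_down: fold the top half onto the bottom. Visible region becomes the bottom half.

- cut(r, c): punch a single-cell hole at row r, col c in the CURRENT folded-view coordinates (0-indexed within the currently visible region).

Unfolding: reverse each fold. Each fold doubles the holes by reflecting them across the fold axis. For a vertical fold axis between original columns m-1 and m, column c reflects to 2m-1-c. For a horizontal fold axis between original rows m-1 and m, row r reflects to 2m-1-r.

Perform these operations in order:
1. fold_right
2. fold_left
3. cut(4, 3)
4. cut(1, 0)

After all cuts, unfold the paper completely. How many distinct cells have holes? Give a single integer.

Answer: 8

Derivation:
Op 1 fold_right: fold axis v@8; visible region now rows[0,16) x cols[8,16) = 16x8
Op 2 fold_left: fold axis v@12; visible region now rows[0,16) x cols[8,12) = 16x4
Op 3 cut(4, 3): punch at orig (4,11); cuts so far [(4, 11)]; region rows[0,16) x cols[8,12) = 16x4
Op 4 cut(1, 0): punch at orig (1,8); cuts so far [(1, 8), (4, 11)]; region rows[0,16) x cols[8,12) = 16x4
Unfold 1 (reflect across v@12): 4 holes -> [(1, 8), (1, 15), (4, 11), (4, 12)]
Unfold 2 (reflect across v@8): 8 holes -> [(1, 0), (1, 7), (1, 8), (1, 15), (4, 3), (4, 4), (4, 11), (4, 12)]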